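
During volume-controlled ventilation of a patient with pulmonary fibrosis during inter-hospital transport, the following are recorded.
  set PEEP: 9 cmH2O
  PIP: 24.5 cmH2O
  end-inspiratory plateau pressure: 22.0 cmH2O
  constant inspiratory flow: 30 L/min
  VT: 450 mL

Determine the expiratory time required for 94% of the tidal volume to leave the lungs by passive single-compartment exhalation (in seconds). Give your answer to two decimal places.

Flow: 30 L/min ÷ 60 = 0.5 L/s.
R = (PIP − Pplat)/V̇ = (24.5 − 22.0) / 0.5 = 2.5/0.5 = 5.0 cmH2O·s/L.
C = Vt/(Pplat − PEEP) = 450.0 / (22.0 − 9) = 450.0/13.0 = 34.615 mL/cmH2O.
τ = R × C = 5.0 × 0.03462 L/cmH2O = 0.1731 s.
t = −τ·ln(1 − 0.94) = −0.1731·ln(0.06) = 0.487 s.

0.49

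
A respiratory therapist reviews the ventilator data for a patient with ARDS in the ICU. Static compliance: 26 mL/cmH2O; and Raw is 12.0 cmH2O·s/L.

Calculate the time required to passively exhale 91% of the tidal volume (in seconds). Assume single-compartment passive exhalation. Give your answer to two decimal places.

0.75

τ = R × C = 12.0 × 26 mL/cmH2O = 12.0 × 0.026 L/cmH2O = 0.312 s.
Exhaled fraction f = 1 − e^(−t/τ) → t = −τ·ln(1 − f) = −0.312·ln(0.09) = 0.7513 s.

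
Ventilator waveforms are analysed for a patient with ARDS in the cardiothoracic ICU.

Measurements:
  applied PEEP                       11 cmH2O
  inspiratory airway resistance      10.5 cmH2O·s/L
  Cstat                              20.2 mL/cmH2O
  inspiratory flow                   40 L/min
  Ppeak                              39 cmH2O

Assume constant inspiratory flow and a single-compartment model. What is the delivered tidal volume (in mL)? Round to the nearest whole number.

Flow: 40 L/min ÷ 60 = 0.6667 L/s.
Equation of motion (constant flow): PIP = Vt/C + R·V̇ + PEEP.
Vt/C = PIP − R·V̇ − PEEP = 39 − 7.0 − 11 = 21.0 cmH2O.
Vt = C × 21.0 = 20.2 × 21.0 = 424.2 mL.

424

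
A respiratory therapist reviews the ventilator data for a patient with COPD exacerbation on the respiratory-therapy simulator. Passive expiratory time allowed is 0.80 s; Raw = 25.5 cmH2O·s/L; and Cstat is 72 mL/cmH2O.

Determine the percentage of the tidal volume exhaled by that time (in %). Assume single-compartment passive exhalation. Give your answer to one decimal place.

τ = R × C = 25.5 × 72 mL/cmH2O = 25.5 × 0.072 L/cmH2O = 1.836 s.
Passive exhalation: V(t)/V₀ = e^(−t/τ) = e^(−0.80/1.836) = 0.6468.
Fraction exhaled = 1 − 0.6468 = 0.3532 → 35.32%.

35.3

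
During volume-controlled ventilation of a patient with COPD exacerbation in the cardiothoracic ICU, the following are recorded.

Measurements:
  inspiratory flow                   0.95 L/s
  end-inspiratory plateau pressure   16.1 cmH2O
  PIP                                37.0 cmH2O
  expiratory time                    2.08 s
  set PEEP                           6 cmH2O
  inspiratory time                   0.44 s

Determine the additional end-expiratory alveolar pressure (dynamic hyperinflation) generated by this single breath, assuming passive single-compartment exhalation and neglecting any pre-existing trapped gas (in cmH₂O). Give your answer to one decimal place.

Vt = flow × Ti = 0.95 L/s × 0.44 s × 1000 mL/L = 418.0 mL.
R = (PIP − Pplat)/V̇ = (37.0 − 16.1) / 0.95 = 20.9/0.95 = 22.0 cmH2O·s/L.
C = Vt/(Pplat − PEEP) = 418.0 / (16.1 − 6) = 418.0/10.1 = 41.386 mL/cmH2O.
τ = R × C = 22.0 × 0.04139 L/cmH2O = 0.9106 s.
Fraction remaining = e^(−Te/τ) = e^(−2.08/0.9106) = 0.1019; trapped volume = 418.0 × 0.1019 = 42.594 mL.
Additional alveolar pressure from trapping ≈ V_trapped / C = 42.594 / 41.386 = 1.029 cmH2O.

1.0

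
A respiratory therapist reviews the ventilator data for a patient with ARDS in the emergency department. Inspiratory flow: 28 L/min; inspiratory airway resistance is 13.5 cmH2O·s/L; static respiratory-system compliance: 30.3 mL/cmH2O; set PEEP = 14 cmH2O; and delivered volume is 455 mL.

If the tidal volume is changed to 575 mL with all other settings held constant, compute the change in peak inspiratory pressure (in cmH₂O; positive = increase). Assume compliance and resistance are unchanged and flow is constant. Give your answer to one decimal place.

PIP = Vt/C + R·V̇ + PEEP (constant-flow equation of motion).
Only the elastic term changes: ΔPIP = ΔVt / C = (575 − 455) / 30.3 = 3.96 cmH2O.

4.0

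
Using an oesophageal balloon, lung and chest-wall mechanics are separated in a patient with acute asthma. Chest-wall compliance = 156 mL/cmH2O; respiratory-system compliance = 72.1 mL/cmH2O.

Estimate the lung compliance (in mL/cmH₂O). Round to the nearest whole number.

134

1/CL = 1/Crs − 1/Ccw.
1/CL = 1/72.1 − 1/156 = 0.007459.
CL = 134.07 mL/cmH2O.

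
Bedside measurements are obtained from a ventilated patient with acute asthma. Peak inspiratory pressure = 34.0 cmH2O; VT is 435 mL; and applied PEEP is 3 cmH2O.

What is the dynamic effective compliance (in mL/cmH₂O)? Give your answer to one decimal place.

Dynamic compliance = Vt / (PIP − PEEP) = 435 / (34.0 − 3) = 435 / 31.0 = 14.032 mL/cmH2O.

14.0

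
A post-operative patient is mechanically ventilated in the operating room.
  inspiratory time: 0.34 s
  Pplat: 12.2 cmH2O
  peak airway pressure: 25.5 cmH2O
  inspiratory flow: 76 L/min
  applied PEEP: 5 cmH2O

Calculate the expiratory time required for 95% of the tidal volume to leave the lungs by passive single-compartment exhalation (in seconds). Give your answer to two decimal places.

1.88

Flow: 76 L/min ÷ 60 = 1.2667 L/s.
Vt = flow × Ti = 1.2667 L/s × 0.34 s × 1000 mL/L = 430.68 mL.
R = (PIP − Pplat)/V̇ = (25.5 − 12.2) / 1.2667 = 13.3/1.2667 = 10.5 cmH2O·s/L.
C = Vt/(Pplat − PEEP) = 430.68 / (12.2 − 5) = 430.68/7.2 = 59.817 mL/cmH2O.
τ = R × C = 10.5 × 0.05982 L/cmH2O = 0.6281 s.
t = −τ·ln(1 − 0.95) = −0.6281·ln(0.05) = 1.882 s.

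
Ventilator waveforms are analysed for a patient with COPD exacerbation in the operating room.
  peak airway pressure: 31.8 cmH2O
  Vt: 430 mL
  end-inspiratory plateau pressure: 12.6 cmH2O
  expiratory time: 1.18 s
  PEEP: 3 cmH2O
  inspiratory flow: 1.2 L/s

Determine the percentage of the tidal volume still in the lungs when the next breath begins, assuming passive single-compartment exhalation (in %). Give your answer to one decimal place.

R = (PIP − Pplat)/V̇ = (31.8 − 12.6) / 1.2 = 19.2/1.2 = 16.0 cmH2O·s/L.
C = Vt/(Pplat − PEEP) = 430.0 / (12.6 − 3) = 430.0/9.6 = 44.792 mL/cmH2O.
τ = R × C = 16.0 × 0.04479 L/cmH2O = 0.7166 s.
Fraction remaining at end-expiration = e^(−Te/τ) = e^(−1.18/0.7166) = 0.1927 → 19.27%.

19.3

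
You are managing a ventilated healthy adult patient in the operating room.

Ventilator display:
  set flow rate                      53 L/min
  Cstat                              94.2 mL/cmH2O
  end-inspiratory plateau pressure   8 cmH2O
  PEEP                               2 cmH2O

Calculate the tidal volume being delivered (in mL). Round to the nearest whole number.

Vt = Cstat × (Pplat − PEEP) = 94.2 × (8 − 2) = 94.2 × 6.0 = 565.2 mL.

565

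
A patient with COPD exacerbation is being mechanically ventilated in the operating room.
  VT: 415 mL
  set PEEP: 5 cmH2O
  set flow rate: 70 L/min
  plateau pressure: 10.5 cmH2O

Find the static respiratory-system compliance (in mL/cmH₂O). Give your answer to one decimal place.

75.5

Cstat = Vt / (Pplat − PEEP) = 415 / (10.5 − 5) = 415 / 5.5 = 75.455 mL/cmH2O.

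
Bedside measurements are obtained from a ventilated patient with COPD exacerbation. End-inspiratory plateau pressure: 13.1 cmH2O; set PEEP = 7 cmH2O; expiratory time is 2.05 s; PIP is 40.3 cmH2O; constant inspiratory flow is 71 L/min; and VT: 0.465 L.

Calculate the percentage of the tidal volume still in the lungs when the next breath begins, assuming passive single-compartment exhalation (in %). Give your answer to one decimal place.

Flow: 71 L/min ÷ 60 = 1.1833 L/s.
R = (PIP − Pplat)/V̇ = (40.3 − 13.1) / 1.1833 = 27.2/1.1833 = 22.987 cmH2O·s/L.
C = Vt/(Pplat − PEEP) = 465.0 / (13.1 − 7) = 465.0/6.1 = 76.23 mL/cmH2O.
τ = R × C = 22.987 × 0.07623 L/cmH2O = 1.752 s.
Fraction remaining at end-expiration = e^(−Te/τ) = e^(−2.05/1.752) = 0.3103 → 31.03%.

31.0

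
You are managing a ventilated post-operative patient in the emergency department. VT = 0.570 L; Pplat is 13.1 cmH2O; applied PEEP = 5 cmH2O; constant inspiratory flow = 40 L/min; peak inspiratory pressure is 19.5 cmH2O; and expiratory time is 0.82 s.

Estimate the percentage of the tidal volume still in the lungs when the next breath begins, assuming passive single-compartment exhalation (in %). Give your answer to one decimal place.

29.7

Flow: 40 L/min ÷ 60 = 0.6667 L/s.
R = (PIP − Pplat)/V̇ = (19.5 − 13.1) / 0.6667 = 6.4/0.6667 = 9.6 cmH2O·s/L.
C = Vt/(Pplat − PEEP) = 570.0 / (13.1 − 5) = 570.0/8.1 = 70.37 mL/cmH2O.
τ = R × C = 9.6 × 0.07037 L/cmH2O = 0.6756 s.
Fraction remaining at end-expiration = e^(−Te/τ) = e^(−0.82/0.6756) = 0.2971 → 29.71%.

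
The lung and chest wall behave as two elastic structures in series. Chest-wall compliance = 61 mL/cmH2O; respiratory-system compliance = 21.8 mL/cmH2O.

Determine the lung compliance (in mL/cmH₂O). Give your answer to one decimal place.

1/CL = 1/Crs − 1/Ccw.
1/CL = 1/21.8 − 1/61 = 0.02948.
CL = 33.921 mL/cmH2O.

33.9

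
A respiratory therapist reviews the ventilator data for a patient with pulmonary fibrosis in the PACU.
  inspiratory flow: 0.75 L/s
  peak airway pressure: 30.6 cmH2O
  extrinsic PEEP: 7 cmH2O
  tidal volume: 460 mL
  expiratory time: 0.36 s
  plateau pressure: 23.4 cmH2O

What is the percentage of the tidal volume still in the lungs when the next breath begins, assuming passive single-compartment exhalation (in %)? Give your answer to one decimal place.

26.3

R = (PIP − Pplat)/V̇ = (30.6 − 23.4) / 0.75 = 7.2/0.75 = 9.6 cmH2O·s/L.
C = Vt/(Pplat − PEEP) = 460.0 / (23.4 − 7) = 460.0/16.4 = 28.049 mL/cmH2O.
τ = R × C = 9.6 × 0.02805 L/cmH2O = 0.2693 s.
Fraction remaining at end-expiration = e^(−Te/τ) = e^(−0.36/0.2693) = 0.2627 → 26.27%.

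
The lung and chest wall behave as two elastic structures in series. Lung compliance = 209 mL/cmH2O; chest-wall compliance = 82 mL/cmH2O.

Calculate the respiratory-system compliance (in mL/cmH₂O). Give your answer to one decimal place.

Lung and chest wall are elastances in series: 1/Crs = 1/CL + 1/Ccw.
1/Crs = 1/209 + 1/82 = 0.01698.
Crs = 58.893 mL/cmH2O.

58.9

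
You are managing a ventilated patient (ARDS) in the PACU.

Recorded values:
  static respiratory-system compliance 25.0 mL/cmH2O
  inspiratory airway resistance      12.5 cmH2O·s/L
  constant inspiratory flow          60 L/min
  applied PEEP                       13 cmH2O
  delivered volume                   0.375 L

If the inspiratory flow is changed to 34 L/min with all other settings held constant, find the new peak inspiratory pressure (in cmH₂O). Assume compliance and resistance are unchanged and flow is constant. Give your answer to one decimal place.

Flow: 60 L/min ÷ 60 = 1 L/s.
New flow: 34 L/min ÷ 60 = 0.5667 L/s.
PIP = Vt/C + R·V̇ + PEEP (constant-flow equation of motion).
Only the resistive term changes: ΔPIP = R × ΔV̇ = 12.5 × (0.5667 − 1) = 12.5 × -0.4333 = -5.416 cmH2O.
Original PIP = 375/25.0 + 12.5×1 + 13 = 40.5 cmH2O; new PIP = 40.5 + (-5.416) = 35.084 cmH2O.

35.1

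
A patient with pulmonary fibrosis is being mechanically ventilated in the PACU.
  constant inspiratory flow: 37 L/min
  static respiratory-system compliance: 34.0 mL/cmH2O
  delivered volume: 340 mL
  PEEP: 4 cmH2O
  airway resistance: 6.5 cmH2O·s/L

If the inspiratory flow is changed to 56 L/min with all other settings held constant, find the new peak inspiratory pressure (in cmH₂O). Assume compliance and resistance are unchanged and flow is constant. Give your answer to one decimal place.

20.1

Flow: 37 L/min ÷ 60 = 0.6167 L/s.
New flow: 56 L/min ÷ 60 = 0.9333 L/s.
PIP = Vt/C + R·V̇ + PEEP (constant-flow equation of motion).
Only the resistive term changes: ΔPIP = R × ΔV̇ = 6.5 × (0.9333 − 0.6167) = 6.5 × 0.3166 = 2.058 cmH2O.
Original PIP = 340/34.0 + 6.5×0.6167 + 4 = 18.009 cmH2O; new PIP = 18.009 + (2.058) = 20.067 cmH2O.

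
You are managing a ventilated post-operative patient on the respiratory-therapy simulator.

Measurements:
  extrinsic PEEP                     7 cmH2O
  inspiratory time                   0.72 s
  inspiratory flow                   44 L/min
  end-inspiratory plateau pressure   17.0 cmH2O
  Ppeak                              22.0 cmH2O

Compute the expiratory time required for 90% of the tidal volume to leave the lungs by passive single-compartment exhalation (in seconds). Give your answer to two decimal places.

0.83

Flow: 44 L/min ÷ 60 = 0.7333 L/s.
Vt = flow × Ti = 0.7333 L/s × 0.72 s × 1000 mL/L = 527.98 mL.
R = (PIP − Pplat)/V̇ = (22.0 − 17.0) / 0.7333 = 5.0/0.7333 = 6.818 cmH2O·s/L.
C = Vt/(Pplat − PEEP) = 527.98 / (17.0 − 7) = 527.98/10.0 = 52.798 mL/cmH2O.
τ = R × C = 6.818 × 0.0528 L/cmH2O = 0.36 s.
t = −τ·ln(1 − 0.90) = −0.36·ln(0.1) = 0.8289 s.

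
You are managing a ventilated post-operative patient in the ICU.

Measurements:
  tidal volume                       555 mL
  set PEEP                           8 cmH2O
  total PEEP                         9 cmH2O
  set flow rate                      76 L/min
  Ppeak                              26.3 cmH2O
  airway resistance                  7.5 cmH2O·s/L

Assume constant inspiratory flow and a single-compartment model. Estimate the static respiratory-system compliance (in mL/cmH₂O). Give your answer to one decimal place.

Flow: 76 L/min ÷ 60 = 1.2667 L/s.
Total PEEP = 9 cmH2O (set 8 + intrinsic 1); this is the baseline alveolar pressure.
Equation of motion (constant flow): PIP = Vt/C + R·V̇ + PEEP.
Vt/C = PIP − R·V̇ − PEEP = 26.3 − 7.5×1.2667 − 9 = 26.3 − 9.5 − 9 = 7.8 cmH2O.
C = Vt / 7.8 = 555 / 7.8 = 71.154 mL/cmH2O.

71.2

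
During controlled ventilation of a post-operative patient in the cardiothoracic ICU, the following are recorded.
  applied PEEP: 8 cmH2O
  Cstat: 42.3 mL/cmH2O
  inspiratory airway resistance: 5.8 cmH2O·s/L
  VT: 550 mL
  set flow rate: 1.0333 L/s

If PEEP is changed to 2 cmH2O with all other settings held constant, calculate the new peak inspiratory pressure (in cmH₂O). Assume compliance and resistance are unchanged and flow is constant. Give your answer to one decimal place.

PIP = Vt/C + R·V̇ + PEEP (constant-flow equation of motion).
Only the baseline term changes: ΔPIP = ΔPEEP = 2 − 8 = -6.0 cmH2O.
Original PIP = 550/42.3 + 5.8×1.0333 + 8 = 26.996 cmH2O; new PIP = 26.996 + (-6.0) = 20.996 cmH2O.

21.0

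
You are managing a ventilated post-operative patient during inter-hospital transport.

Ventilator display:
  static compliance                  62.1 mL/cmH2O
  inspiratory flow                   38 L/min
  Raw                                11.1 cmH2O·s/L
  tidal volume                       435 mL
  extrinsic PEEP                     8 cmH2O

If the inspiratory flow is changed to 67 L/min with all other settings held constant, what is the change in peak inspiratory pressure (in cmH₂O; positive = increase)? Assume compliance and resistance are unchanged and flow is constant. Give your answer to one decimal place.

5.4

Flow: 38 L/min ÷ 60 = 0.6333 L/s.
New flow: 67 L/min ÷ 60 = 1.1167 L/s.
PIP = Vt/C + R·V̇ + PEEP (constant-flow equation of motion).
Only the resistive term changes: ΔPIP = R × ΔV̇ = 11.1 × (1.1167 − 0.6333) = 11.1 × 0.4834 = 5.366 cmH2O.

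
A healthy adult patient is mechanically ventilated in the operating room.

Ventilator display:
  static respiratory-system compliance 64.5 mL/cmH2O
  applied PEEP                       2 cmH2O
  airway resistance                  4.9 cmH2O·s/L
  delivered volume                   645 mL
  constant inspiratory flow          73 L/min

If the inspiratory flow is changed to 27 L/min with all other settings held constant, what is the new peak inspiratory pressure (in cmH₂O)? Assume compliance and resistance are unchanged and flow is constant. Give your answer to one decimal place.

14.2

Flow: 73 L/min ÷ 60 = 1.2167 L/s.
New flow: 27 L/min ÷ 60 = 0.45 L/s.
PIP = Vt/C + R·V̇ + PEEP (constant-flow equation of motion).
Only the resistive term changes: ΔPIP = R × ΔV̇ = 4.9 × (0.45 − 1.2167) = 4.9 × -0.7667 = -3.757 cmH2O.
Original PIP = 645/64.5 + 4.9×1.2167 + 2 = 17.962 cmH2O; new PIP = 17.962 + (-3.757) = 14.205 cmH2O.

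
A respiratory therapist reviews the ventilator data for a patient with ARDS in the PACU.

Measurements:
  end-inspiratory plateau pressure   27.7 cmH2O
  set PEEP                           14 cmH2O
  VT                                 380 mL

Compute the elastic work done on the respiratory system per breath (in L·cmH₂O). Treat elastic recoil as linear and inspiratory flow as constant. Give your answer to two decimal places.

Elastic work ≈ ½ × (Pplat − PEEP) × Vt = 0.5 × (27.7 − 14) × 0.380 L = 0.5 × 13.7 × 0.380 = 2.603 L·cmH2O.

2.60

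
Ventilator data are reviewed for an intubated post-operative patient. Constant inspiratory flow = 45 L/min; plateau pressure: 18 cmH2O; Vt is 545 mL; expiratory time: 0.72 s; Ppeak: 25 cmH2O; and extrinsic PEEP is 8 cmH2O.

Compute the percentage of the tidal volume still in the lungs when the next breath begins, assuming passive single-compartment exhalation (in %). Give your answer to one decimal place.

Flow: 45 L/min ÷ 60 = 0.75 L/s.
R = (PIP − Pplat)/V̇ = (25 − 18) / 0.75 = 7.0/0.75 = 9.333 cmH2O·s/L.
C = Vt/(Pplat − PEEP) = 545.0 / (18 − 8) = 545.0/10.0 = 54.5 mL/cmH2O.
τ = R × C = 9.333 × 0.0545 L/cmH2O = 0.5086 s.
Fraction remaining at end-expiration = e^(−Te/τ) = e^(−0.72/0.5086) = 0.2428 → 24.28%.

24.3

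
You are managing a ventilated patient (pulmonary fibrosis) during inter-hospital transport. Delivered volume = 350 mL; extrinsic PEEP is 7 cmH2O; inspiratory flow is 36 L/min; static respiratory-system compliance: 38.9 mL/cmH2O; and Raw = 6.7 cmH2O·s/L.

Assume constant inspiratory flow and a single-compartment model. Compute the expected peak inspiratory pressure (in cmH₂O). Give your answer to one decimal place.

20.0

Flow: 36 L/min ÷ 60 = 0.6 L/s.
Equation of motion (constant flow): PIP = Vt/C + R·V̇ + PEEP.
PIP = 350/38.9 + 6.7×0.6 + 7 = 8.997 + 4.02 + 7 = 20.017 cmH2O.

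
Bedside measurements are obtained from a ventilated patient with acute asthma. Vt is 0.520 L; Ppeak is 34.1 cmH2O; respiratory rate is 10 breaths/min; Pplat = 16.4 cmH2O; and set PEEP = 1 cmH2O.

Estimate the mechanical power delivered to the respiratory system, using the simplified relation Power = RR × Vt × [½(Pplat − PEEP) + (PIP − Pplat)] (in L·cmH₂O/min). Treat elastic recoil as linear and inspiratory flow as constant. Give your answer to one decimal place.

Per-breath work = Vt × [½(Pplat−PEEP) + (PIP−Pplat)] = 0.520 × [0.5×15.4 + 17.7] = 0.520 × 25.4 = 13.208 L·cmH2O.
Power = 10 × 13.208 = 132.08 L·cmH2O/min.

132.1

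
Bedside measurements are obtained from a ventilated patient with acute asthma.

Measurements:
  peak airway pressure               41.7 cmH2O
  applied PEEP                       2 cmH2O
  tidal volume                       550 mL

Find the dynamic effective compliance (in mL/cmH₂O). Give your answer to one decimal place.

13.9

Dynamic compliance = Vt / (PIP − PEEP) = 550 / (41.7 − 2) = 550 / 39.7 = 13.854 mL/cmH2O.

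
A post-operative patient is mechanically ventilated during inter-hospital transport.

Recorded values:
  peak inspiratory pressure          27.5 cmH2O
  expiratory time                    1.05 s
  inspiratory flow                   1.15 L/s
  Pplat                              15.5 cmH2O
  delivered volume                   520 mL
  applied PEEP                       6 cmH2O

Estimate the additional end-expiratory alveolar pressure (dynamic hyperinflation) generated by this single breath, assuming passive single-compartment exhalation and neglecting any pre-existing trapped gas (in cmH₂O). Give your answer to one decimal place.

R = (PIP − Pplat)/V̇ = (27.5 − 15.5) / 1.15 = 12.0/1.15 = 10.435 cmH2O·s/L.
C = Vt/(Pplat − PEEP) = 520.0 / (15.5 − 6) = 520.0/9.5 = 54.737 mL/cmH2O.
τ = R × C = 10.435 × 0.05474 L/cmH2O = 0.5712 s.
Fraction remaining = e^(−Te/τ) = e^(−1.05/0.5712) = 0.1591; trapped volume = 520.0 × 0.1591 = 82.732 mL.
Additional alveolar pressure from trapping ≈ V_trapped / C = 82.732 / 54.737 = 1.511 cmH2O.

1.5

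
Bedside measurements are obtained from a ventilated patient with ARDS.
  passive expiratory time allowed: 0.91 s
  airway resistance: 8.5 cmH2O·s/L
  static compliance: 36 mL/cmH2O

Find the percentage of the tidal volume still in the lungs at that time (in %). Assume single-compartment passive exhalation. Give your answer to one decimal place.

5.1

τ = R × C = 8.5 × 36 mL/cmH2O = 8.5 × 0.036 L/cmH2O = 0.306 s.
Passive exhalation: V(t)/V₀ = e^(−t/τ) = e^(−0.91/0.306) = 0.05111.
Fraction remaining = 0.05111 → 5.111%.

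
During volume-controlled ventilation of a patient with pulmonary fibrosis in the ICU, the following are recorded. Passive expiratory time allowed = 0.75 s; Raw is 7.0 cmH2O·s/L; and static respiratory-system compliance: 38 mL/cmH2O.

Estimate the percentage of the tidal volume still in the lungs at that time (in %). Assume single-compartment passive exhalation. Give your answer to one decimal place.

τ = R × C = 7.0 × 38 mL/cmH2O = 7.0 × 0.038 L/cmH2O = 0.266 s.
Passive exhalation: V(t)/V₀ = e^(−t/τ) = e^(−0.75/0.266) = 0.05963.
Fraction remaining = 0.05963 → 5.963%.

6.0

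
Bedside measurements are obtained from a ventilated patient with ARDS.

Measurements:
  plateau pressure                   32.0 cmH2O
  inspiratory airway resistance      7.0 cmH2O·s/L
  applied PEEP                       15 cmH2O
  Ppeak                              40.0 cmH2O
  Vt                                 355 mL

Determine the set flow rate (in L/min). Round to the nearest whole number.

flow = (PIP − Pplat) / Raw = (40.0 − 32.0) / 7.0 = 1.143 L/s × 60 = 68.58 L/min.

69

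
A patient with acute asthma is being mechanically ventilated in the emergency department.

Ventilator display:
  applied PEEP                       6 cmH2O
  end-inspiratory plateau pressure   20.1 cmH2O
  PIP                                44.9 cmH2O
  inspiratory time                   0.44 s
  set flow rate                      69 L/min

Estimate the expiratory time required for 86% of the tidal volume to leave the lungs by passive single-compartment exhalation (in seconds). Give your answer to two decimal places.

Flow: 69 L/min ÷ 60 = 1.15 L/s.
Vt = flow × Ti = 1.15 L/s × 0.44 s × 1000 mL/L = 506.0 mL.
R = (PIP − Pplat)/V̇ = (44.9 − 20.1) / 1.15 = 24.8/1.15 = 21.565 cmH2O·s/L.
C = Vt/(Pplat − PEEP) = 506.0 / (20.1 − 6) = 506.0/14.1 = 35.887 mL/cmH2O.
τ = R × C = 21.565 × 0.03589 L/cmH2O = 0.774 s.
t = −τ·ln(1 − 0.86) = −0.774·ln(0.14) = 1.522 s.

1.52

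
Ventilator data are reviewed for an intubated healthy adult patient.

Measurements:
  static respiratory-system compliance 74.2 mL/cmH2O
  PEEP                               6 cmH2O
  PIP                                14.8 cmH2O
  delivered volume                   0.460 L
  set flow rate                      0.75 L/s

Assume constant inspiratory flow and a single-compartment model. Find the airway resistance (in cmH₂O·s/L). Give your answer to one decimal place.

3.5

Equation of motion (constant flow): PIP = Vt/C + R·V̇ + PEEP.
R·V̇ = PIP − Vt/C − PEEP = 14.8 − 460/74.2 − 6 = 14.8 − 6.199 − 6 = 2.601 cmH2O.
R = 2.601 / 0.75 = 3.468 cmH2O·s/L.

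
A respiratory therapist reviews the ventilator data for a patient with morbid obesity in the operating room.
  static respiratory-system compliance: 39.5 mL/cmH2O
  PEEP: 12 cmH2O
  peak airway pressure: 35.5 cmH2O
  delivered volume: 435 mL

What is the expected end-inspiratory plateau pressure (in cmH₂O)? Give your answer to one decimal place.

Pplat = PEEP + Vt / Cstat = 12 + 435 / 39.5 = 12 + 11.013 = 23.013 cmH2O.

23.0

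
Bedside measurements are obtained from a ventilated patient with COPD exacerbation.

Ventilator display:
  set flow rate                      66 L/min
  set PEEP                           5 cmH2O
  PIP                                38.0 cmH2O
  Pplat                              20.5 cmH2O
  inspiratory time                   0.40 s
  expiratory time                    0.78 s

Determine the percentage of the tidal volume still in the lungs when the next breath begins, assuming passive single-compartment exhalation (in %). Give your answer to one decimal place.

Flow: 66 L/min ÷ 60 = 1.1 L/s.
Vt = flow × Ti = 1.1 L/s × 0.40 s × 1000 mL/L = 440.0 mL.
R = (PIP − Pplat)/V̇ = (38.0 − 20.5) / 1.1 = 17.5/1.1 = 15.909 cmH2O·s/L.
C = Vt/(Pplat − PEEP) = 440.0 / (20.5 − 5) = 440.0/15.5 = 28.387 mL/cmH2O.
τ = R × C = 15.909 × 0.02839 L/cmH2O = 0.4517 s.
Fraction remaining at end-expiration = e^(−Te/τ) = e^(−0.78/0.4517) = 0.1779 → 17.79%.

17.8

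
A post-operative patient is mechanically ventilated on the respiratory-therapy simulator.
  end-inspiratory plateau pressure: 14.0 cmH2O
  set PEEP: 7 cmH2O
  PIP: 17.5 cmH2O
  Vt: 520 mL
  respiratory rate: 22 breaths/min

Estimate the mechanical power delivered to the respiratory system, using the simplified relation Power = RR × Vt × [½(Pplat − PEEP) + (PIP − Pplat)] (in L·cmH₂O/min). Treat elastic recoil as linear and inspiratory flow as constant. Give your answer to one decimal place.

Per-breath work = Vt × [½(Pplat−PEEP) + (PIP−Pplat)] = 0.520 × [0.5×7.0 + 3.5] = 0.520 × 7.0 = 3.64 L·cmH2O.
Power = 22 × 3.64 = 80.08 L·cmH2O/min.

80.1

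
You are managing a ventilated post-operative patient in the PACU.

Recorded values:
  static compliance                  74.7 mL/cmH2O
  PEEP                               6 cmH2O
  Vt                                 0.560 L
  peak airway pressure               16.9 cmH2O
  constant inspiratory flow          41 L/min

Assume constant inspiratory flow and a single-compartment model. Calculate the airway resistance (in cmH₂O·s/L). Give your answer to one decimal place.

Flow: 41 L/min ÷ 60 = 0.6833 L/s.
Equation of motion (constant flow): PIP = Vt/C + R·V̇ + PEEP.
R·V̇ = PIP − Vt/C − PEEP = 16.9 − 560/74.7 − 6 = 16.9 − 7.497 − 6 = 3.403 cmH2O.
R = 3.403 / 0.6833 = 4.98 cmH2O·s/L.

5.0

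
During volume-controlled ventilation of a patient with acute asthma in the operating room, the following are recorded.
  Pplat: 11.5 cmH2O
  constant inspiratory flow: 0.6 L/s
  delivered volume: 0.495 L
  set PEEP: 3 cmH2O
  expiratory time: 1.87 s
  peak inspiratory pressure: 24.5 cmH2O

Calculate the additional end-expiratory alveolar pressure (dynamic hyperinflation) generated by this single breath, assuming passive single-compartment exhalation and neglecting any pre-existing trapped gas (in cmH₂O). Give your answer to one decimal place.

R = (PIP − Pplat)/V̇ = (24.5 − 11.5) / 0.6 = 13.0/0.6 = 21.667 cmH2O·s/L.
C = Vt/(Pplat − PEEP) = 495.0 / (11.5 − 3) = 495.0/8.5 = 58.235 mL/cmH2O.
τ = R × C = 21.667 × 0.05824 L/cmH2O = 1.262 s.
Fraction remaining = e^(−Te/τ) = e^(−1.87/1.262) = 0.2272; trapped volume = 495.0 × 0.2272 = 112.46 mL.
Additional alveolar pressure from trapping ≈ V_trapped / C = 112.46 / 58.235 = 1.931 cmH2O.

1.9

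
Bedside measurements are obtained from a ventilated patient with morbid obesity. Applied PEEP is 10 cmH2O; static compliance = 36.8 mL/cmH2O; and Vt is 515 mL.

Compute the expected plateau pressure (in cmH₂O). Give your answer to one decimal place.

24.0

Pplat = PEEP + Vt / Cstat = 10 + 515 / 36.8 = 10 + 13.995 = 23.995 cmH2O.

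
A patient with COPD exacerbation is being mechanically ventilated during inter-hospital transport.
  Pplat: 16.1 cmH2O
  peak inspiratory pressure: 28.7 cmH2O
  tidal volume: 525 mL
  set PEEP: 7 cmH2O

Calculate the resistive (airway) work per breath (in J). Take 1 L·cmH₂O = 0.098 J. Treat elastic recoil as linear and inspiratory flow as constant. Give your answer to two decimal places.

0.65

With constant inspiratory flow the resistive pressure is constant at PIP − Pplat = 28.7 − 16.1 = 12.6 cmH2O, so resistive work = 12.6 × 0.525 = 6.615 L·cmH2O.
× 0.098 J/(L·cmH2O) → 0.6483 J.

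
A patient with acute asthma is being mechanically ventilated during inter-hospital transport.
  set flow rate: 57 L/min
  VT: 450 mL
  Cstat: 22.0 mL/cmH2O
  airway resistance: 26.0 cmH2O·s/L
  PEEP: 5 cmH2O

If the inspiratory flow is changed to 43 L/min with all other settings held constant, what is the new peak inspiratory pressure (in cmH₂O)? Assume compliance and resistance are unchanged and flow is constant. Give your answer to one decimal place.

Flow: 57 L/min ÷ 60 = 0.95 L/s.
New flow: 43 L/min ÷ 60 = 0.7167 L/s.
PIP = Vt/C + R·V̇ + PEEP (constant-flow equation of motion).
Only the resistive term changes: ΔPIP = R × ΔV̇ = 26.0 × (0.7167 − 0.95) = 26.0 × -0.2333 = -6.066 cmH2O.
Original PIP = 450/22.0 + 26.0×0.95 + 5 = 50.155 cmH2O; new PIP = 50.155 + (-6.066) = 44.089 cmH2O.

44.1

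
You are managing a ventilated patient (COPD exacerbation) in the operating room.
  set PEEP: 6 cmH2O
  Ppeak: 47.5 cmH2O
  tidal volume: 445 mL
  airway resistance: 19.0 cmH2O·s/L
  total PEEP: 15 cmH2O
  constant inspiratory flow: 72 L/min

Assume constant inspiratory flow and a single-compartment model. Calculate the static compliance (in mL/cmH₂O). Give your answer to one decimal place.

Flow: 72 L/min ÷ 60 = 1.2 L/s.
Total PEEP = 15 cmH2O (set 6 + intrinsic 9); this is the baseline alveolar pressure.
Equation of motion (constant flow): PIP = Vt/C + R·V̇ + PEEP.
Vt/C = PIP − R·V̇ − PEEP = 47.5 − 19.0×1.2 − 15 = 47.5 − 22.8 − 15 = 9.7 cmH2O.
C = Vt / 9.7 = 445 / 9.7 = 45.876 mL/cmH2O.

45.9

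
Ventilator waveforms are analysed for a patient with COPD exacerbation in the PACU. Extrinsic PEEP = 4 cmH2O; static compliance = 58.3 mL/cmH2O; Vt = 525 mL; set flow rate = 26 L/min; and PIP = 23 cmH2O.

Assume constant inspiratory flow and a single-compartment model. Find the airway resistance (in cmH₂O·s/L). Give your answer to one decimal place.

Flow: 26 L/min ÷ 60 = 0.4333 L/s.
Equation of motion (constant flow): PIP = Vt/C + R·V̇ + PEEP.
R·V̇ = PIP − Vt/C − PEEP = 23 − 525/58.3 − 4 = 23 − 9.005 − 4 = 9.995 cmH2O.
R = 9.995 / 0.4333 = 23.067 cmH2O·s/L.

23.1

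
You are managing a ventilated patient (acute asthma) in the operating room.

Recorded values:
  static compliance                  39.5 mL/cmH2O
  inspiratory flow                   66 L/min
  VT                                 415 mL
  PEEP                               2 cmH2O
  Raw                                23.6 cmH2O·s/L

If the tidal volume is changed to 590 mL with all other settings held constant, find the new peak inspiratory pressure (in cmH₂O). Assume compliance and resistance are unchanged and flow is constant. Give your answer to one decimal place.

Flow: 66 L/min ÷ 60 = 1.1 L/s.
PIP = Vt/C + R·V̇ + PEEP (constant-flow equation of motion).
Only the elastic term changes: ΔPIP = ΔVt / C = (590 − 415) / 39.5 = 4.43 cmH2O.
Original PIP = 415/39.5 + 23.6×1.1 + 2 = 38.466 cmH2O; new PIP = 38.466 + (4.43) = 42.896 cmH2O.

42.9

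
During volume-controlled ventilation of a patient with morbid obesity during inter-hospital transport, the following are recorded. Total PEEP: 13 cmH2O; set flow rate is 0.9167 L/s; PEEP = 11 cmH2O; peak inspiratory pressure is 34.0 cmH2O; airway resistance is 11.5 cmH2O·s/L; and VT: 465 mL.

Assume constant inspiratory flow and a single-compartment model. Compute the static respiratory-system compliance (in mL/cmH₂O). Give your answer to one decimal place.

44.5

Total PEEP = 13 cmH2O (set 11 + intrinsic 2); this is the baseline alveolar pressure.
Equation of motion (constant flow): PIP = Vt/C + R·V̇ + PEEP.
Vt/C = PIP − R·V̇ − PEEP = 34.0 − 11.5×0.9167 − 13 = 34.0 − 10.542 − 13 = 10.458 cmH2O.
C = Vt / 10.458 = 465 / 10.458 = 44.464 mL/cmH2O.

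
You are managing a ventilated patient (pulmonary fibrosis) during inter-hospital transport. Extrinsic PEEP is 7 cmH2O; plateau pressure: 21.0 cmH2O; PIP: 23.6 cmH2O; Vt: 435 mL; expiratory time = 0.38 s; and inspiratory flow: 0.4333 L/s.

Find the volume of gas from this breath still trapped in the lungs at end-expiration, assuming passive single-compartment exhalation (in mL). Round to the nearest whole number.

57

R = (PIP − Pplat)/V̇ = (23.6 − 21.0) / 0.4333 = 2.6/0.4333 = 6.0 cmH2O·s/L.
C = Vt/(Pplat − PEEP) = 435.0 / (21.0 − 7) = 435.0/14.0 = 31.071 mL/cmH2O.
τ = R × C = 6.0 × 0.03107 L/cmH2O = 0.1864 s.
Fraction remaining = e^(−Te/τ) = e^(−0.38/0.1864) = 0.1302.
Trapped volume = 435.0 × 0.1302 = 56.637 mL.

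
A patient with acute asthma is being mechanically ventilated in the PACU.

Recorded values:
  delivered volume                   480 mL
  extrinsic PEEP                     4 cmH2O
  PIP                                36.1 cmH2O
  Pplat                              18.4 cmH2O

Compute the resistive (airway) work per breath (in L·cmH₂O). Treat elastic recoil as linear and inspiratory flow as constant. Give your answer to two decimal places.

8.50

With constant inspiratory flow the resistive pressure is constant at PIP − Pplat = 36.1 − 18.4 = 17.7 cmH2O, so resistive work = 17.7 × 0.480 = 8.496 L·cmH2O.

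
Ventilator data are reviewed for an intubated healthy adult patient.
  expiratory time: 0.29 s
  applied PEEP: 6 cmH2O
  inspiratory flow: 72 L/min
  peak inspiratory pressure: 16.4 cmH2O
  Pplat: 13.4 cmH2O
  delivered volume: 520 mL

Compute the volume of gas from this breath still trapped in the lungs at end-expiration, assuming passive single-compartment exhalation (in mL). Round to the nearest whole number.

Flow: 72 L/min ÷ 60 = 1.2 L/s.
R = (PIP − Pplat)/V̇ = (16.4 − 13.4) / 1.2 = 3.0/1.2 = 2.5 cmH2O·s/L.
C = Vt/(Pplat − PEEP) = 520.0 / (13.4 − 6) = 520.0/7.4 = 70.27 mL/cmH2O.
τ = R × C = 2.5 × 0.07027 L/cmH2O = 0.1757 s.
Fraction remaining = e^(−Te/τ) = e^(−0.29/0.1757) = 0.1919.
Trapped volume = 520.0 × 0.1919 = 99.788 mL.

100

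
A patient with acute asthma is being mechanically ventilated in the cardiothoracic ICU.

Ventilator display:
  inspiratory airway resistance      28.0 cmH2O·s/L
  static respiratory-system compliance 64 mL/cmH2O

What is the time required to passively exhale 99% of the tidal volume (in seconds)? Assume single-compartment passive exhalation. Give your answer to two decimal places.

8.25

τ = R × C = 28.0 × 64 mL/cmH2O = 28.0 × 0.064 L/cmH2O = 1.792 s.
Exhaled fraction f = 1 − e^(−t/τ) → t = −τ·ln(1 − f) = −1.792·ln(0.01) = 8.252 s.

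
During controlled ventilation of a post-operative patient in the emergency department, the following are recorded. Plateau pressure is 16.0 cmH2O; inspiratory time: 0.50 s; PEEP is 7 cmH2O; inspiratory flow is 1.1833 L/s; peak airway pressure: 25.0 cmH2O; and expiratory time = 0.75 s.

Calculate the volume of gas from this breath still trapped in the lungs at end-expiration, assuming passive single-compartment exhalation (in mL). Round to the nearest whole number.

Vt = flow × Ti = 1.1833 L/s × 0.50 s × 1000 mL/L = 591.65 mL.
R = (PIP − Pplat)/V̇ = (25.0 − 16.0) / 1.1833 = 9.0/1.1833 = 7.606 cmH2O·s/L.
C = Vt/(Pplat − PEEP) = 591.65 / (16.0 − 7) = 591.65/9.0 = 65.739 mL/cmH2O.
τ = R × C = 7.606 × 0.06574 L/cmH2O = 0.5 s.
Fraction remaining = e^(−Te/τ) = e^(−0.75/0.5) = 0.2231.
Trapped volume = 591.65 × 0.2231 = 132.0 mL.

132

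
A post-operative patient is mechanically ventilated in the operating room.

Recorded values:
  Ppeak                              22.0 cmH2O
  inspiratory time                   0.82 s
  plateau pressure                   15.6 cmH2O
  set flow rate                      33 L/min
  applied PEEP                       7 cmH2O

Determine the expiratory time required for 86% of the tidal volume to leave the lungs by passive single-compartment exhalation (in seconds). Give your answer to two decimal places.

1.20

Flow: 33 L/min ÷ 60 = 0.55 L/s.
Vt = flow × Ti = 0.55 L/s × 0.82 s × 1000 mL/L = 451.0 mL.
R = (PIP − Pplat)/V̇ = (22.0 − 15.6) / 0.55 = 6.4/0.55 = 11.636 cmH2O·s/L.
C = Vt/(Pplat − PEEP) = 451.0 / (15.6 − 7) = 451.0/8.6 = 52.442 mL/cmH2O.
τ = R × C = 11.636 × 0.05244 L/cmH2O = 0.6102 s.
t = −τ·ln(1 − 0.86) = −0.6102·ln(0.14) = 1.2 s.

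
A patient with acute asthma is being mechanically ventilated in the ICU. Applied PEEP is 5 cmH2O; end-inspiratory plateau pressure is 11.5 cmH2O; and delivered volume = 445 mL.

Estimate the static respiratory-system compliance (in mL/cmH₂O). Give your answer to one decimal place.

Cstat = Vt / (Pplat − PEEP) = 445 / (11.5 − 5) = 445 / 6.5 = 68.462 mL/cmH2O.

68.5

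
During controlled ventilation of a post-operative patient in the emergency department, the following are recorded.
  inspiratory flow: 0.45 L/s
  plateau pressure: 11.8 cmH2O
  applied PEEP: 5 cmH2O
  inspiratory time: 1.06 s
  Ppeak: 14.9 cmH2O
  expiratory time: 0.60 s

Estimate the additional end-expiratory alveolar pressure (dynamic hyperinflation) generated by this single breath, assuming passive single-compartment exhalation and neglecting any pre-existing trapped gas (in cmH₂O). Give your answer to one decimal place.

Vt = flow × Ti = 0.45 L/s × 1.06 s × 1000 mL/L = 477.0 mL.
R = (PIP − Pplat)/V̇ = (14.9 − 11.8) / 0.45 = 3.1/0.45 = 6.889 cmH2O·s/L.
C = Vt/(Pplat − PEEP) = 477.0 / (11.8 − 5) = 477.0/6.8 = 70.147 mL/cmH2O.
τ = R × C = 6.889 × 0.07015 L/cmH2O = 0.4833 s.
Fraction remaining = e^(−Te/τ) = e^(−0.60/0.4833) = 0.289; trapped volume = 477.0 × 0.289 = 137.85 mL.
Additional alveolar pressure from trapping ≈ V_trapped / C = 137.85 / 70.147 = 1.965 cmH2O.

2.0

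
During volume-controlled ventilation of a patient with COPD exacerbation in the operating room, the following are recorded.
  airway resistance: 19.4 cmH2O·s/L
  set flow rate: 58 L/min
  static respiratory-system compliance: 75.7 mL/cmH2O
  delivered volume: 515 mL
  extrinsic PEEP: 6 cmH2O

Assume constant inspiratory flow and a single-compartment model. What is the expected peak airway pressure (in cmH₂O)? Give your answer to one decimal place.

31.6

Flow: 58 L/min ÷ 60 = 0.9667 L/s.
Equation of motion (constant flow): PIP = Vt/C + R·V̇ + PEEP.
PIP = 515/75.7 + 19.4×0.9667 + 6 = 6.803 + 18.754 + 6 = 31.557 cmH2O.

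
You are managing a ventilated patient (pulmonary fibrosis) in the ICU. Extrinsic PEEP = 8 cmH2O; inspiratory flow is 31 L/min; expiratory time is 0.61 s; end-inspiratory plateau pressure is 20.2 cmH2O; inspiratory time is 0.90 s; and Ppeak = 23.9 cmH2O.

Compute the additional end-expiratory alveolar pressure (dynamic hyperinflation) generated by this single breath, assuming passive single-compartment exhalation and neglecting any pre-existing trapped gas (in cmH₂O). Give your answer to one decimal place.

1.3

Flow: 31 L/min ÷ 60 = 0.5167 L/s.
Vt = flow × Ti = 0.5167 L/s × 0.90 s × 1000 mL/L = 465.03 mL.
R = (PIP − Pplat)/V̇ = (23.9 − 20.2) / 0.5167 = 3.7/0.5167 = 7.161 cmH2O·s/L.
C = Vt/(Pplat − PEEP) = 465.03 / (20.2 − 8) = 465.03/12.2 = 38.117 mL/cmH2O.
τ = R × C = 7.161 × 0.03812 L/cmH2O = 0.273 s.
Fraction remaining = e^(−Te/τ) = e^(−0.61/0.273) = 0.1071; trapped volume = 465.03 × 0.1071 = 49.805 mL.
Additional alveolar pressure from trapping ≈ V_trapped / C = 49.805 / 38.117 = 1.307 cmH2O.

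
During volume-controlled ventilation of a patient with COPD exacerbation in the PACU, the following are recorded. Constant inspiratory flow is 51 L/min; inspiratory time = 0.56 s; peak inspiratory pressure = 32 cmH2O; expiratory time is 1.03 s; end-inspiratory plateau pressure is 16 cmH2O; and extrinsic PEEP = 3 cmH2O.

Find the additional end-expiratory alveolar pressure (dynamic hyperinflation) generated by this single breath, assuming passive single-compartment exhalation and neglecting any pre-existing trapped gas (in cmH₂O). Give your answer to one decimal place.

2.9

Flow: 51 L/min ÷ 60 = 0.85 L/s.
Vt = flow × Ti = 0.85 L/s × 0.56 s × 1000 mL/L = 476.0 mL.
R = (PIP − Pplat)/V̇ = (32 − 16) / 0.85 = 16.0/0.85 = 18.824 cmH2O·s/L.
C = Vt/(Pplat − PEEP) = 476.0 / (16 − 3) = 476.0/13.0 = 36.615 mL/cmH2O.
τ = R × C = 18.824 × 0.03662 L/cmH2O = 0.6893 s.
Fraction remaining = e^(−Te/τ) = e^(−1.03/0.6893) = 0.2244; trapped volume = 476.0 × 0.2244 = 106.81 mL.
Additional alveolar pressure from trapping ≈ V_trapped / C = 106.81 / 36.615 = 2.917 cmH2O.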